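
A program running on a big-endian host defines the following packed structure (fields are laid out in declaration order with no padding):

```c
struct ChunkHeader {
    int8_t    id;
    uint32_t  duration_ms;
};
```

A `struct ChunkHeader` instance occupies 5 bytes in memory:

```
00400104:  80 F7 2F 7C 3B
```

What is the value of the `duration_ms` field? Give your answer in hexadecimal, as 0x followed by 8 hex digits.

`duration_ms` follows `id` (1 byte), so it starts at byte offset 1 and occupies 4 bytes.
Bytes at offsets 1..4: F7 2F 7C 3B.
In big-endian order the high byte comes first in memory.
The bytes are already most-significant first: 0xF72F7C3B.

0xF72F7C3B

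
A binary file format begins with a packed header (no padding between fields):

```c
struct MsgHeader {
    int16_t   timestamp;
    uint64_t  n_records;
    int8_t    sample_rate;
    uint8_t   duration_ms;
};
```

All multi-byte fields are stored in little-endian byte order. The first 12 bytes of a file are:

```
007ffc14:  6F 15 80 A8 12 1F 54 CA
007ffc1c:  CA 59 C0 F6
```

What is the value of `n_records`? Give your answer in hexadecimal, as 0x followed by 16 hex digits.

`n_records` follows `timestamp` (2 bytes), so it starts at byte offset 2 and occupies 8 bytes.
Bytes at offsets 2..9: 80 A8 12 1F 54 CA CA 59.
Little-endian: lowest address holds the least-significant byte.
Reassemble most-significant byte first: 59 CA CA 54 1F 12 A8 80 → 0x59CACA541F12A880.

0x59CACA541F12A880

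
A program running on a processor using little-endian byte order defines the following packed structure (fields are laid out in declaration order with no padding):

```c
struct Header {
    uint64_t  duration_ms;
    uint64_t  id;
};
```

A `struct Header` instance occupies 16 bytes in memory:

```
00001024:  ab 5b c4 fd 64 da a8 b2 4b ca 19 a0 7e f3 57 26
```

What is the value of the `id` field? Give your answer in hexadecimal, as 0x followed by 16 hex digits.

`id` follows `duration_ms` (8 bytes), so it starts at byte offset 8 and occupies 8 bytes.
Bytes at offsets 8..15: 4B CA 19 A0 7E F3 57 26.
Little-endian: lowest address holds the least-significant byte.
Reassemble most-significant byte first: 26 57 F3 7E A0 19 CA 4B → 0x2657F37EA019CA4B.

0x2657F37EA019CA4B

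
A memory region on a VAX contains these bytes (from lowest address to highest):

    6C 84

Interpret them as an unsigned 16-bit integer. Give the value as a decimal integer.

33900

In little-endian order the low byte comes first in memory.
Reassemble most-significant byte first: 84 6C → 0x846C.
0x846C = 33900.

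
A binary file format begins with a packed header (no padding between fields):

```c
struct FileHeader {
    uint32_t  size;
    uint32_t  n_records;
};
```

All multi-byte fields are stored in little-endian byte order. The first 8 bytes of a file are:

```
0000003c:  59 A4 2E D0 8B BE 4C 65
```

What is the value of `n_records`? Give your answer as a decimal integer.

`n_records` follows `size` (4 bytes), so it starts at byte offset 4 and occupies 4 bytes.
Bytes at offsets 4..7: 8B BE 4C 65.
In little-endian order the low byte comes first in memory.
Reassemble most-significant byte first: 65 4C BE 8B → 0x654CBE8B.
0x654CBE8B = 1699528331.

1699528331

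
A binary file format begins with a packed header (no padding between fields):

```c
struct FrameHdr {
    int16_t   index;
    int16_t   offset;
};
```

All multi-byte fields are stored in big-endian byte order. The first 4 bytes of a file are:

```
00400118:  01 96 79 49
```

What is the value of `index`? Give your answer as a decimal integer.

`index` is the first field, at byte offset 0, occupying 2 bytes.
Bytes at offsets 0..1: 01 96.
Big-endian: lowest address holds the most-significant byte.
The bytes are already most-significant first: 0x0196.
0x0196 = 406.

406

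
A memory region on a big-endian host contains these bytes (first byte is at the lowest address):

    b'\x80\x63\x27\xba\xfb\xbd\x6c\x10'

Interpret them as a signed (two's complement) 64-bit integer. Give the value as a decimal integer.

Big-endian: lowest address holds the most-significant byte.
The bytes are already most-significant first: 0x806327BAFBBD6C10.
Top bit is set, so as a signed 64-bit value this is 0x806327BAFBBD6C10 − 2^64 = -9195462330119525360.

-9195462330119525360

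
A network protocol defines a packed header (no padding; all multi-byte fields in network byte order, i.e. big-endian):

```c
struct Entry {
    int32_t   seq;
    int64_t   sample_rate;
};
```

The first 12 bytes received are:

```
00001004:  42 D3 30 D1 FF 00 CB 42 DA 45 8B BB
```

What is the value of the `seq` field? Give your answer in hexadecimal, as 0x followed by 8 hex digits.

`seq` is the first field, at byte offset 0, occupying 4 bytes.
Bytes at offsets 0..3: 42 D3 30 D1.
Big-endian: lowest address holds the most-significant byte.
The bytes are already most-significant first: 0x42D330D1.

0x42D330D1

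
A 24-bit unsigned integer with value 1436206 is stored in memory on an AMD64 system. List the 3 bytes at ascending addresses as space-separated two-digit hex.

2E EA 15

1436206 in hexadecimal, padded to 24 bits, is 0x15EA2E.
Split into bytes (most-significant first): 15 EA 2E.
In little-endian order the low byte comes first in memory.
So at ascending addresses the bytes are 2E EA 15.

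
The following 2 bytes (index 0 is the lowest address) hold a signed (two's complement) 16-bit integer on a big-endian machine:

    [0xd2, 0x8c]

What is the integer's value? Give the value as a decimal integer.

In big-endian order the high byte comes first in memory.
The bytes are already most-significant first: 0xD28C.
Top bit is set, so as a signed 16-bit value this is 0xD28C − 2^16 = -11636.

-11636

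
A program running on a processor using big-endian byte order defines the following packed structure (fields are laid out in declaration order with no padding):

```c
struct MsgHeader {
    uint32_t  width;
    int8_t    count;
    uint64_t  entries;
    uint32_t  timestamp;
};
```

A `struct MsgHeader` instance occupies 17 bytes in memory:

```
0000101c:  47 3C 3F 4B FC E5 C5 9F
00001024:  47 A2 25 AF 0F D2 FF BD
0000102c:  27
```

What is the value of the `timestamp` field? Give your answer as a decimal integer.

3539975463

`timestamp` follows `width` (4 B), `count` (1 B), `entries` (8 B), so it starts at offset 4 + 1 + 8 = 13 and occupies 4 bytes.
Bytes at offsets 13..16: D2 FF BD 27.
In big-endian order the high byte comes first in memory.
The bytes are already most-significant first: 0xD2FFBD27.
0xD2FFBD27 = 3539975463.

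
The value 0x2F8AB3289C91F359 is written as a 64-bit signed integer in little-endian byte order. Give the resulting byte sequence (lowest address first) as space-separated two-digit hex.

Split into bytes (most-significant first): 2F 8A B3 28 9C 91 F3 59.
In little-endian order the low byte comes first in memory.
So at ascending addresses the bytes are 59 F3 91 9C 28 B3 8A 2F.

59 F3 91 9C 28 B3 8A 2F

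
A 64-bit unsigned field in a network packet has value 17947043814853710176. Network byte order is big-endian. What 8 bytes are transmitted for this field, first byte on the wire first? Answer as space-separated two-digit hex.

17947043814853710176 in hexadecimal, padded to 64 bits, is 0xF910B54318BA1160.
Split into bytes (most-significant first): F9 10 B5 43 18 BA 11 60.
In big-endian order the high byte comes first in memory.
So the memory order matches the most-significant-first order: F9 10 B5 43 18 BA 11 60.

F9 10 B5 43 18 BA 11 60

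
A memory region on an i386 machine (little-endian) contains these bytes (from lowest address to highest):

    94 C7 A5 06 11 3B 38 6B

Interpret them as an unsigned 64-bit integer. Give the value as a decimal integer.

7725990105066096532

Little-endian: lowest address holds the least-significant byte.
Reassemble most-significant byte first: 6B 38 3B 11 06 A5 C7 94 → 0x6B383B1106A5C794.
0x6B383B1106A5C794 = 7725990105066096532.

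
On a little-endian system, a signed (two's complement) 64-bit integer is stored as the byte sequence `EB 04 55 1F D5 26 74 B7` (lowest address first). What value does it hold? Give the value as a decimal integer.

-5227510570674748181

Little-endian stores the least-significant byte at the lowest address.
Reassemble most-significant byte first: B7 74 26 D5 1F 55 04 EB → 0xB77426D51F5504EB.
Top bit is set, so as a signed 64-bit value this is 0xB77426D51F5504EB − 2^64 = -5227510570674748181.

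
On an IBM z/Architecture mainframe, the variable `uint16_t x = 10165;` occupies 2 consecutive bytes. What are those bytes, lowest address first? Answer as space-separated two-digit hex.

10165 in hexadecimal, padded to 16 bits, is 0x27B5.
Split into bytes (most-significant first): 27 B5.
Big-endian stores the most-significant byte at the lowest address.
So the memory order matches the most-significant-first order: 27 B5.

27 B5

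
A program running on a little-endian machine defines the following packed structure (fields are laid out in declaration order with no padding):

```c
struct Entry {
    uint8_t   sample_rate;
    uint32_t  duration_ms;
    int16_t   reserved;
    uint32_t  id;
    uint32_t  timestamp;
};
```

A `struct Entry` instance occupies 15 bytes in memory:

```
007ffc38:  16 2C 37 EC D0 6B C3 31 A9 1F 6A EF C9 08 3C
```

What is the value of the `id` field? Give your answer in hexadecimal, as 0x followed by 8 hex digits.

0x6A1FA931

`id` follows `sample_rate` (1 B), `duration_ms` (4 B), `reserved` (2 B), so it starts at offset 1 + 4 + 2 = 7 and occupies 4 bytes.
Bytes at offsets 7..10: 31 A9 1F 6A.
Little-endian: lowest address holds the least-significant byte.
Reassemble most-significant byte first: 6A 1F A9 31 → 0x6A1FA931.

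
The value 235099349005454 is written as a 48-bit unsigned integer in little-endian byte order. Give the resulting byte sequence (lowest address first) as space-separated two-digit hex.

8E 34 2F 55 D2 D5

235099349005454 in hexadecimal, padded to 48 bits, is 0xD5D2552F348E.
Split into bytes (most-significant first): D5 D2 55 2F 34 8E.
Little-endian: lowest address holds the least-significant byte.
So at ascending addresses the bytes are 8E 34 2F 55 D2 D5.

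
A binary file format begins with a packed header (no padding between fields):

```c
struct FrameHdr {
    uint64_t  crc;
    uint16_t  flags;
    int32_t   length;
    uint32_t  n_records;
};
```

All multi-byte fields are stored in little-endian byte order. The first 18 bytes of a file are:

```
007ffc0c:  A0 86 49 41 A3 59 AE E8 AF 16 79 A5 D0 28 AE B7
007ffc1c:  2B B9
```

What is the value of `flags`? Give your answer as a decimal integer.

5807

`flags` follows `crc` (8 bytes), so it starts at byte offset 8 and occupies 2 bytes.
Bytes at offsets 8..9: AF 16.
Little-endian: lowest address holds the least-significant byte.
Reassemble most-significant byte first: 16 AF → 0x16AF.
0x16AF = 5807.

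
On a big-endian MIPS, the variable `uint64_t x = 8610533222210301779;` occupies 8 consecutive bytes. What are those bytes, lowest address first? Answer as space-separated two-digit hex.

8610533222210301779 in hexadecimal, padded to 64 bits, is 0x777EC258548B6F53.
Split into bytes (most-significant first): 77 7E C2 58 54 8B 6F 53.
Big-endian stores the most-significant byte at the lowest address.
So the memory order matches the most-significant-first order: 77 7E C2 58 54 8B 6F 53.

77 7E C2 58 54 8B 6F 53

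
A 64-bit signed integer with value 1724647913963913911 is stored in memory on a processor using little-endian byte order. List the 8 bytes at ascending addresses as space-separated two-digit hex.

1724647913963913911 in hexadecimal, padded to 64 bits, is 0x17EF2E23E27002B7.
Split into bytes (most-significant first): 17 EF 2E 23 E2 70 02 B7.
Little-endian stores the least-significant byte at the lowest address.
So at ascending addresses the bytes are B7 02 70 E2 23 2E EF 17.

B7 02 70 E2 23 2E EF 17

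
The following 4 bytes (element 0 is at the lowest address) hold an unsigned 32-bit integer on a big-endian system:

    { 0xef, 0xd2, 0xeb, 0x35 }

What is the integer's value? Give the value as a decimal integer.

4023577397

In big-endian order the high byte comes first in memory.
The bytes are already most-significant first: 0xEFD2EB35.
0xEFD2EB35 = 4023577397.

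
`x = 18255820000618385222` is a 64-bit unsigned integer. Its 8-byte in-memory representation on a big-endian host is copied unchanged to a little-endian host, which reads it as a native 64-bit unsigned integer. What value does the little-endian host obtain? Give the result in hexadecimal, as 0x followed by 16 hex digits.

0x468F542C91B359FD

18255820000618385222 in 64-bit hexadecimal is 0xFD59B3912C548F46.
Stored big-endian, the bytes at ascending addresses are FD 59 B3 91 2C 54 8F 46.
Read back as little-endian, the first byte is least significant, giving 0x468F542C91B359FD.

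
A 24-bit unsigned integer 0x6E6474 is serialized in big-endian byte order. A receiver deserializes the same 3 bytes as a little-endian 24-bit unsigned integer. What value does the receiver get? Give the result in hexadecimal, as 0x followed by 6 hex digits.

Stored big-endian, the bytes at ascending addresses are 6E 64 74.
Read back as little-endian, the first byte is least significant, giving 0x74646E.

0x74646E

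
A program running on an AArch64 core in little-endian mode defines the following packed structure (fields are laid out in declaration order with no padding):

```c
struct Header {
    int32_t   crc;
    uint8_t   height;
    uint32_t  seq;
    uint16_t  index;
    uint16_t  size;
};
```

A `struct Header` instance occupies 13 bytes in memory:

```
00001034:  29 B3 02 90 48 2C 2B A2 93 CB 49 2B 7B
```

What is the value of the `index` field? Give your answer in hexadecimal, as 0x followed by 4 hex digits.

0x49CB

`index` follows `crc` (4 B), `height` (1 B), `seq` (4 B), so it starts at offset 4 + 1 + 4 = 9 and occupies 2 bytes.
Bytes at offsets 9..10: CB 49.
Little-endian stores the least-significant byte at the lowest address.
Reassemble most-significant byte first: 49 CB → 0x49CB.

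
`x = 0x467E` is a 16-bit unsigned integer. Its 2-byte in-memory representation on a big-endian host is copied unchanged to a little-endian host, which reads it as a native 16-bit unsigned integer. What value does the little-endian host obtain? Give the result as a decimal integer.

32326

Stored big-endian, the bytes at ascending addresses are 46 7E.
Read back as little-endian, the first byte is least significant, giving 0x7E46.
0x7E46 = 32326.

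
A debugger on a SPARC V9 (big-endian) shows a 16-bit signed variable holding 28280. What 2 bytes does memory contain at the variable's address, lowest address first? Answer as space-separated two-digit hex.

6E 78

28280 in hexadecimal, padded to 16 bits, is 0x6E78.
Split into bytes (most-significant first): 6E 78.
Big-endian: lowest address holds the most-significant byte.
So the memory order matches the most-significant-first order: 6E 78.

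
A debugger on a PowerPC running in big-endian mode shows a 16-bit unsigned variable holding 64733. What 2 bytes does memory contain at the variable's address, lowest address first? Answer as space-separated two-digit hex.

FC DD

64733 in hexadecimal, padded to 16 bits, is 0xFCDD.
Split into bytes (most-significant first): FC DD.
Big-endian stores the most-significant byte at the lowest address.
So the memory order matches the most-significant-first order: FC DD.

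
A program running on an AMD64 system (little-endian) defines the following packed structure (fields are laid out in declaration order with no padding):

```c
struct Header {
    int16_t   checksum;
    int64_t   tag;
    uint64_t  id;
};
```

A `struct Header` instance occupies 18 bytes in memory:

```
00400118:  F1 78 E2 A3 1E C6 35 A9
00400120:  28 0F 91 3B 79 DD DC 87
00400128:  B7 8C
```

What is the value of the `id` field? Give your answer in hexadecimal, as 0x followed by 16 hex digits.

0x8CB787DCDD793B91

`id` follows `checksum` (2 B), `tag` (8 B), so it starts at offset 2 + 8 = 10 and occupies 8 bytes.
Bytes at offsets 10..17: 91 3B 79 DD DC 87 B7 8C.
Little-endian stores the least-significant byte at the lowest address.
Reassemble most-significant byte first: 8C B7 87 DC DD 79 3B 91 → 0x8CB787DCDD793B91.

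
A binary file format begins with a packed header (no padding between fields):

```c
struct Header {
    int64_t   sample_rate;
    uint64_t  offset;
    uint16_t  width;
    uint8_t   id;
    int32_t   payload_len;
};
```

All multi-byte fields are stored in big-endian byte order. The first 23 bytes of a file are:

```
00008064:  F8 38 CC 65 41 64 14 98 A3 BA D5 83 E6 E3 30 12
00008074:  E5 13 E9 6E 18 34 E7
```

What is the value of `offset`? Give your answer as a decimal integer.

11797976936341516306

`offset` follows `sample_rate` (8 bytes), so it starts at byte offset 8 and occupies 8 bytes.
Bytes at offsets 8..15: A3 BA D5 83 E6 E3 30 12.
Big-endian: lowest address holds the most-significant byte.
The bytes are already most-significant first: 0xA3BAD583E6E33012.
0xA3BAD583E6E33012 = 11797976936341516306.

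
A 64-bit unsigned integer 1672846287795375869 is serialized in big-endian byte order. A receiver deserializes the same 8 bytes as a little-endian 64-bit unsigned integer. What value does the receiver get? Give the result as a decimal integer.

18288801340784391959

1672846287795375869 in 64-bit hexadecimal is 0x173724D5EBDFCEFD.
Stored big-endian, the bytes at ascending addresses are 17 37 24 D5 EB DF CE FD.
Read back as little-endian, the first byte is least significant, giving 0xFDCEDFEBD5243717.
0xFDCEDFEBD5243717 = 18288801340784391959.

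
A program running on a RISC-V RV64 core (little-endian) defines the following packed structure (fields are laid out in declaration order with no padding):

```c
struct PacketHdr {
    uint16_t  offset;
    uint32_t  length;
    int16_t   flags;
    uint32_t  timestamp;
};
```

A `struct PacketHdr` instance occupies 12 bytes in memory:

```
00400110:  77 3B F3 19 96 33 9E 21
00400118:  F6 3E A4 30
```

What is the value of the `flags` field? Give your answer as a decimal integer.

8606

`flags` follows `offset` (2 B), `length` (4 B), so it starts at offset 2 + 4 = 6 and occupies 2 bytes.
Bytes at offsets 6..7: 9E 21.
In little-endian order the low byte comes first in memory.
Reassemble most-significant byte first: 21 9E → 0x219E.
0x219E = 8606.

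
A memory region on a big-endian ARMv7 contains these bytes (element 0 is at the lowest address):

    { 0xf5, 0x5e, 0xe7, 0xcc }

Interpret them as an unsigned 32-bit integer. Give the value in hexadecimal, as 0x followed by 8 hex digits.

Big-endian: lowest address holds the most-significant byte.
The bytes are already most-significant first: 0xF55EE7CC.

0xF55EE7CC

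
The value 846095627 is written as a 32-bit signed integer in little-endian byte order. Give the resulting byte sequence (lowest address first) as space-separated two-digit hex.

0B 65 6E 32

846095627 in hexadecimal, padded to 32 bits, is 0x326E650B.
Split into bytes (most-significant first): 32 6E 65 0B.
Little-endian: lowest address holds the least-significant byte.
So at ascending addresses the bytes are 0B 65 6E 32.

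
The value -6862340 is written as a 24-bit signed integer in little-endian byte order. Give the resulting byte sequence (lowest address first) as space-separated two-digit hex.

FC 49 97

Two's complement of -6862340 in 24 bits: 6862340 = 0x68B604; invert → 0x9749FB; add 1 → 0x9749FC.
Split into bytes (most-significant first): 97 49 FC.
In little-endian order the low byte comes first in memory.
So at ascending addresses the bytes are FC 49 97.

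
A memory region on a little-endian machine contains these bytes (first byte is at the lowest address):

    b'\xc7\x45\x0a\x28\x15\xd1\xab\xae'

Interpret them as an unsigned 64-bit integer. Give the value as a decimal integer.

Little-endian: lowest address holds the least-significant byte.
Reassemble most-significant byte first: AE AB D1 15 28 0A 45 C7 → 0xAEABD115280A45C7.
0xAEABD115280A45C7 = 12586383472413263303.

12586383472413263303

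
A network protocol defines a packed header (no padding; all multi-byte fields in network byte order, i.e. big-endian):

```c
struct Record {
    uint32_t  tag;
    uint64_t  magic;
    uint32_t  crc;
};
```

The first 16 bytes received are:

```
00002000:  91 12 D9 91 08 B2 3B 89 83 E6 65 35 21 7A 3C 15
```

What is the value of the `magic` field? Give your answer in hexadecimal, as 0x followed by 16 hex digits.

0x08B23B8983E66535

`magic` follows `tag` (4 bytes), so it starts at byte offset 4 and occupies 8 bytes.
Bytes at offsets 4..11: 08 B2 3B 89 83 E6 65 35.
Big-endian: lowest address holds the most-significant byte.
The bytes are already most-significant first: 0x08B23B8983E66535.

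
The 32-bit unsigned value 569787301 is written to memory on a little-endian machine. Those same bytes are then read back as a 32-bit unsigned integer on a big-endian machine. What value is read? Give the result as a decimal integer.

569787301 in 32-bit hexadecimal is 0x21F643A5.
Stored little-endian, the bytes at ascending addresses are A5 43 F6 21.
Read back as big-endian, the last byte is least significant, giving 0xA543F621.
0xA543F621 = 2772694561.

2772694561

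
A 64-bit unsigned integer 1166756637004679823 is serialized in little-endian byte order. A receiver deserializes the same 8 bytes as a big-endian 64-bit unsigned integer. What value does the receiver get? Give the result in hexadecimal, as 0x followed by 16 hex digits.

1166756637004679823 in 64-bit hexadecimal is 0x103126FAC7FE4A8F.
Stored little-endian, the bytes at ascending addresses are 8F 4A FE C7 FA 26 31 10.
Read back as big-endian, the last byte is least significant, giving 0x8F4AFEC7FA263110.

0x8F4AFEC7FA263110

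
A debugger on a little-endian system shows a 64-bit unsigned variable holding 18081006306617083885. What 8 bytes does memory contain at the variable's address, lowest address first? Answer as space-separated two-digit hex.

18081006306617083885 in hexadecimal, padded to 64 bits, is 0xFAECA370478247ED.
Split into bytes (most-significant first): FA EC A3 70 47 82 47 ED.
Little-endian stores the least-significant byte at the lowest address.
So at ascending addresses the bytes are ED 47 82 47 70 A3 EC FA.

ED 47 82 47 70 A3 EC FA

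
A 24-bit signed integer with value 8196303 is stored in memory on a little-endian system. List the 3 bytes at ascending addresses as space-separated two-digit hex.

8196303 in hexadecimal, padded to 24 bits, is 0x7D10CF.
Split into bytes (most-significant first): 7D 10 CF.
In little-endian order the low byte comes first in memory.
So at ascending addresses the bytes are CF 10 7D.

CF 10 7D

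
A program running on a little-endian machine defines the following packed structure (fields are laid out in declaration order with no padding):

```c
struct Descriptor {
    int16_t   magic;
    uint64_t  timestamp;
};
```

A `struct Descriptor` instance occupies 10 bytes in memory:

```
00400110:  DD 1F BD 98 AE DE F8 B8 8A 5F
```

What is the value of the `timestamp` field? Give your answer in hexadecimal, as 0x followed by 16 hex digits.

`timestamp` follows `magic` (2 bytes), so it starts at byte offset 2 and occupies 8 bytes.
Bytes at offsets 2..9: BD 98 AE DE F8 B8 8A 5F.
Little-endian: lowest address holds the least-significant byte.
Reassemble most-significant byte first: 5F 8A B8 F8 DE AE 98 BD → 0x5F8AB8F8DEAE98BD.

0x5F8AB8F8DEAE98BD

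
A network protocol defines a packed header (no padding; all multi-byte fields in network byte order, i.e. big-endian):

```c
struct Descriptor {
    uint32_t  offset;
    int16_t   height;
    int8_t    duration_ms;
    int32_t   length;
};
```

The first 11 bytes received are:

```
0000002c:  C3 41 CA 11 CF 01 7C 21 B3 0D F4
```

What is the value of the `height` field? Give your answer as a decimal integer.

`height` follows `offset` (4 bytes), so it starts at byte offset 4 and occupies 2 bytes.
Bytes at offsets 4..5: CF 01.
Big-endian: lowest address holds the most-significant byte.
The bytes are already most-significant first: 0xCF01.
Top bit is set, so as a signed 16-bit value this is 0xCF01 − 2^16 = -12543.

-12543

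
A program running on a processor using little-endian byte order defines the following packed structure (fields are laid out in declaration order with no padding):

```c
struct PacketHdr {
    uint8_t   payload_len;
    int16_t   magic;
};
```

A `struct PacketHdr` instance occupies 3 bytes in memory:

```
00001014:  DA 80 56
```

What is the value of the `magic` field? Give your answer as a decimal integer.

22144

`magic` follows `payload_len` (1 byte), so it starts at byte offset 1 and occupies 2 bytes.
Bytes at offsets 1..2: 80 56.
In little-endian order the low byte comes first in memory.
Reassemble most-significant byte first: 56 80 → 0x5680.
0x5680 = 22144.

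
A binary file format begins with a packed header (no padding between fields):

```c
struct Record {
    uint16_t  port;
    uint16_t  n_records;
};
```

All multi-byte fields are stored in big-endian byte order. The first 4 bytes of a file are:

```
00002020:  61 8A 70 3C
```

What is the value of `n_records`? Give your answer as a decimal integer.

28732

`n_records` follows `port` (2 bytes), so it starts at byte offset 2 and occupies 2 bytes.
Bytes at offsets 2..3: 70 3C.
Big-endian: lowest address holds the most-significant byte.
The bytes are already most-significant first: 0x703C.
0x703C = 28732.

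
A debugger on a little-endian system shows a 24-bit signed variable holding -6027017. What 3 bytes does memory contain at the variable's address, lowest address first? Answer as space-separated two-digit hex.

Two's complement of -6027017 in 24 bits: 6027017 = 0x5BF709; invert → 0xA408F6; add 1 → 0xA408F7.
Split into bytes (most-significant first): A4 08 F7.
Little-endian stores the least-significant byte at the lowest address.
So at ascending addresses the bytes are F7 08 A4.

F7 08 A4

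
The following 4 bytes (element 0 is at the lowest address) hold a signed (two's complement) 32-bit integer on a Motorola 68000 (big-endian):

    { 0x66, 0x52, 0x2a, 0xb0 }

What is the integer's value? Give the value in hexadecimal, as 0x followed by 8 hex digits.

In big-endian order the high byte comes first in memory.
The bytes are already most-significant first: 0x66522AB0.

0x66522AB0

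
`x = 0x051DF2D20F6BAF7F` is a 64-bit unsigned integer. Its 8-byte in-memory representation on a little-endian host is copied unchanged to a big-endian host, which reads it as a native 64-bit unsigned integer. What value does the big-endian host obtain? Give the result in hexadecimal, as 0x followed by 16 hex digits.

Stored little-endian, the bytes at ascending addresses are 7F AF 6B 0F D2 F2 1D 05.
Read back as big-endian, the last byte is least significant, giving 0x7FAF6B0FD2F21D05.

0x7FAF6B0FD2F21D05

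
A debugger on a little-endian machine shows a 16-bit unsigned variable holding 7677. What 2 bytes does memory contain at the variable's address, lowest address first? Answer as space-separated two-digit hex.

7677 in hexadecimal, padded to 16 bits, is 0x1DFD.
Split into bytes (most-significant first): 1D FD.
Little-endian stores the least-significant byte at the lowest address.
So at ascending addresses the bytes are FD 1D.

FD 1D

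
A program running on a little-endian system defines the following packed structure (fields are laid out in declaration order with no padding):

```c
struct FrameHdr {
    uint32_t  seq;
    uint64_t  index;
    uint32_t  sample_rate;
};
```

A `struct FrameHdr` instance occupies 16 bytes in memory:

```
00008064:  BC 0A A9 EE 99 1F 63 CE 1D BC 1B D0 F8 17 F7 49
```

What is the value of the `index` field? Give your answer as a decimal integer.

14995786220462874521

`index` follows `seq` (4 bytes), so it starts at byte offset 4 and occupies 8 bytes.
Bytes at offsets 4..11: 99 1F 63 CE 1D BC 1B D0.
Little-endian stores the least-significant byte at the lowest address.
Reassemble most-significant byte first: D0 1B BC 1D CE 63 1F 99 → 0xD01BBC1DCE631F99.
0xD01BBC1DCE631F99 = 14995786220462874521.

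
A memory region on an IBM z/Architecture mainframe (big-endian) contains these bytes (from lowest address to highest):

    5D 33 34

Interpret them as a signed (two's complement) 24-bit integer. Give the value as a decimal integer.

6107956

Big-endian stores the most-significant byte at the lowest address.
The bytes are already most-significant first: 0x5D3334.
0x5D3334 = 6107956.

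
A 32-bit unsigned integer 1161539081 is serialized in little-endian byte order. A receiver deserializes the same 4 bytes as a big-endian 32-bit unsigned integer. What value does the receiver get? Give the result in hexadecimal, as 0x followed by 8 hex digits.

1161539081 in 32-bit hexadecimal is 0x453BAE09.
Stored little-endian, the bytes at ascending addresses are 09 AE 3B 45.
Read back as big-endian, the last byte is least significant, giving 0x09AE3B45.

0x09AE3B45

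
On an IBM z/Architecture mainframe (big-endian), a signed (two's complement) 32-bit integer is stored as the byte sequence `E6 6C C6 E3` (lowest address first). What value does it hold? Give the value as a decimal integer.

-429078813

In big-endian order the high byte comes first in memory.
The bytes are already most-significant first: 0xE66CC6E3.
Top bit is set, so as a signed 32-bit value this is 0xE66CC6E3 − 2^32 = -429078813.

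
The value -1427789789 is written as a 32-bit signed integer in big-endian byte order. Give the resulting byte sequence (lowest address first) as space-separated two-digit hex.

AA E5 A8 23

Two's complement of -1427789789 in 32 bits: 1427789789 = 0x551A57DD; invert → 0xAAE5A822; add 1 → 0xAAE5A823.
Split into bytes (most-significant first): AA E5 A8 23.
In big-endian order the high byte comes first in memory.
So the memory order matches the most-significant-first order: AA E5 A8 23.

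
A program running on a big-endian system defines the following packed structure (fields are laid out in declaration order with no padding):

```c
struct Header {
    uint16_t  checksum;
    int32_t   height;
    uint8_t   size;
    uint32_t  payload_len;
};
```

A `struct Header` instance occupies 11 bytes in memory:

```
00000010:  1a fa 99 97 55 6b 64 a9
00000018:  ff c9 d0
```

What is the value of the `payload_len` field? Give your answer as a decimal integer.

`payload_len` follows `checksum` (2 B), `height` (4 B), `size` (1 B), so it starts at offset 2 + 4 + 1 = 7 and occupies 4 bytes.
Bytes at offsets 7..10: A9 FF C9 D0.
Big-endian: lowest address holds the most-significant byte.
The bytes are already most-significant first: 0xA9FFC9D0.
0xA9FFC9D0 = 2852112848.

2852112848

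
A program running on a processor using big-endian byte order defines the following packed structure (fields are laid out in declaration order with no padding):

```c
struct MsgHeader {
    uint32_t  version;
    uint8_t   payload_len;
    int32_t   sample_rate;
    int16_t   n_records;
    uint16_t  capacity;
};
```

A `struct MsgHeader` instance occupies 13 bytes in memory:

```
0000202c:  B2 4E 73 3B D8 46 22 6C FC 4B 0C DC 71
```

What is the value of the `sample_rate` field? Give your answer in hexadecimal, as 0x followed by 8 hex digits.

0x46226CFC

`sample_rate` follows `version` (4 B), `payload_len` (1 B), so it starts at offset 4 + 1 = 5 and occupies 4 bytes.
Bytes at offsets 5..8: 46 22 6C FC.
Big-endian stores the most-significant byte at the lowest address.
The bytes are already most-significant first: 0x46226CFC.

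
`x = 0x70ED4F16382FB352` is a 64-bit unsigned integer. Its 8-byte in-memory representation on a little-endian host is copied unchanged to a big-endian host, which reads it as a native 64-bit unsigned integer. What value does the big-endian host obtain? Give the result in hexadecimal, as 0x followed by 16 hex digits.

Stored little-endian, the bytes at ascending addresses are 52 B3 2F 38 16 4F ED 70.
Read back as big-endian, the last byte is least significant, giving 0x52B32F38164FED70.

0x52B32F38164FED70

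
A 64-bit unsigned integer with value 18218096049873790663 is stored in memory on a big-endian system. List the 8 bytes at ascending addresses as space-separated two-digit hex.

18218096049873790663 in hexadecimal, padded to 64 bits, is 0xFCD3ADD570ACA6C7.
Split into bytes (most-significant first): FC D3 AD D5 70 AC A6 C7.
Big-endian stores the most-significant byte at the lowest address.
So the memory order matches the most-significant-first order: FC D3 AD D5 70 AC A6 C7.

FC D3 AD D5 70 AC A6 C7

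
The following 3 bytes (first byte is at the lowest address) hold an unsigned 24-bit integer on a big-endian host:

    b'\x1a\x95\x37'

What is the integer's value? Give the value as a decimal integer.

In big-endian order the high byte comes first in memory.
The bytes are already most-significant first: 0x1A9537.
0x1A9537 = 1742135.

1742135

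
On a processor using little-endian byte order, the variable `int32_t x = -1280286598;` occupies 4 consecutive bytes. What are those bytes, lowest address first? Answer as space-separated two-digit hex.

7A 60 B0 B3

Two's complement of -1280286598 in 32 bits: 1280286598 = 0x4C4F9F86; invert → 0xB3B06079; add 1 → 0xB3B0607A.
Split into bytes (most-significant first): B3 B0 60 7A.
Little-endian stores the least-significant byte at the lowest address.
So at ascending addresses the bytes are 7A 60 B0 B3.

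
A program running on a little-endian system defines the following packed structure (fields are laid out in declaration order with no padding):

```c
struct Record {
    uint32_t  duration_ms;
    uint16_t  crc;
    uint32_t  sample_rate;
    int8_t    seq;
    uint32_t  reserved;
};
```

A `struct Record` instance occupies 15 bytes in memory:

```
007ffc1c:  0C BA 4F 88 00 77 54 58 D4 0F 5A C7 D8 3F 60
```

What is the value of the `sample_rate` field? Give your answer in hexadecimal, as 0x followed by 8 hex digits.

`sample_rate` follows `duration_ms` (4 B), `crc` (2 B), so it starts at offset 4 + 2 = 6 and occupies 4 bytes.
Bytes at offsets 6..9: 54 58 D4 0F.
Little-endian: lowest address holds the least-significant byte.
Reassemble most-significant byte first: 0F D4 58 54 → 0x0FD45854.

0x0FD45854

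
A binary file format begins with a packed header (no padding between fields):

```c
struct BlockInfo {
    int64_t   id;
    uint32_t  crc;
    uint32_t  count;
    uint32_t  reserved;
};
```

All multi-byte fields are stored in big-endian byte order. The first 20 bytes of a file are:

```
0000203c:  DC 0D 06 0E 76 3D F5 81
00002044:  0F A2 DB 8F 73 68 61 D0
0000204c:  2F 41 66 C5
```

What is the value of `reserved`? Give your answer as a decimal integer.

792815301

`reserved` follows `id` (8 B), `crc` (4 B), `count` (4 B), so it starts at offset 8 + 4 + 4 = 16 and occupies 4 bytes.
Bytes at offsets 16..19: 2F 41 66 C5.
Big-endian stores the most-significant byte at the lowest address.
The bytes are already most-significant first: 0x2F4166C5.
0x2F4166C5 = 792815301.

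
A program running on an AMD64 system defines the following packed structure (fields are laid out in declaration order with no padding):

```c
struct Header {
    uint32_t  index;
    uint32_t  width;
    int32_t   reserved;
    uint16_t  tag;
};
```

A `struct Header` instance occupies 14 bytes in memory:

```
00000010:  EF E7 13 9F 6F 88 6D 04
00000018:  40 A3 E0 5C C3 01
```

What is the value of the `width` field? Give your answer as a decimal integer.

74287215

`width` follows `index` (4 bytes), so it starts at byte offset 4 and occupies 4 bytes.
Bytes at offsets 4..7: 6F 88 6D 04.
Little-endian stores the least-significant byte at the lowest address.
Reassemble most-significant byte first: 04 6D 88 6F → 0x046D886F.
0x046D886F = 74287215.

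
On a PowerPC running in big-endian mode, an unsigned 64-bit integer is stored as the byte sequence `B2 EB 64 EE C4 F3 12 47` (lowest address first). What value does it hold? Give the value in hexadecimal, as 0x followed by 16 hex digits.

0xB2EB64EEC4F31247

Big-endian: lowest address holds the most-significant byte.
The bytes are already most-significant first: 0xB2EB64EEC4F31247.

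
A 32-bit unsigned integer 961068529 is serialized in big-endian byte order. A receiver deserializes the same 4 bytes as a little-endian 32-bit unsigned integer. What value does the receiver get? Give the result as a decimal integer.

961068529 in 32-bit hexadecimal is 0x3948BDF1.
Stored big-endian, the bytes at ascending addresses are 39 48 BD F1.
Read back as little-endian, the first byte is least significant, giving 0xF1BD4839.
0xF1BD4839 = 4055713849.

4055713849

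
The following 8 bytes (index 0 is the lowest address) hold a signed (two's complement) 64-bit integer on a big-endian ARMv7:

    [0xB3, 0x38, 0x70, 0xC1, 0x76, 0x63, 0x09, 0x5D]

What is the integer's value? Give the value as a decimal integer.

-5532548166007453347

Big-endian stores the most-significant byte at the lowest address.
The bytes are already most-significant first: 0xB33870C17663095D.
Top bit is set, so as a signed 64-bit value this is 0xB33870C17663095D − 2^64 = -5532548166007453347.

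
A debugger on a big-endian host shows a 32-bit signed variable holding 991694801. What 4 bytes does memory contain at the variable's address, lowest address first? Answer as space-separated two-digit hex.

3B 1C 0F D1

991694801 in hexadecimal, padded to 32 bits, is 0x3B1C0FD1.
Split into bytes (most-significant first): 3B 1C 0F D1.
Big-endian: lowest address holds the most-significant byte.
So the memory order matches the most-significant-first order: 3B 1C 0F D1.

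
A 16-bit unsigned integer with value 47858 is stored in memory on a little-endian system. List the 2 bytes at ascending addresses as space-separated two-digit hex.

F2 BA

47858 in hexadecimal, padded to 16 bits, is 0xBAF2.
Split into bytes (most-significant first): BA F2.
In little-endian order the low byte comes first in memory.
So at ascending addresses the bytes are F2 BA.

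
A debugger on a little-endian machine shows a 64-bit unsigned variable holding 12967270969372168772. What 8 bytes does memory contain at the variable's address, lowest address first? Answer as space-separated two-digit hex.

12967270969372168772 in hexadecimal, padded to 64 bits, is 0xB3F5003E3BA9D244.
Split into bytes (most-significant first): B3 F5 00 3E 3B A9 D2 44.
Little-endian stores the least-significant byte at the lowest address.
So at ascending addresses the bytes are 44 D2 A9 3B 3E 00 F5 B3.

44 D2 A9 3B 3E 00 F5 B3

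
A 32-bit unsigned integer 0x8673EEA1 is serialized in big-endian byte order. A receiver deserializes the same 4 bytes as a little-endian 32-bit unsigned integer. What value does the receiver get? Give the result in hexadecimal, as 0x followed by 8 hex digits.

Stored big-endian, the bytes at ascending addresses are 86 73 EE A1.
Read back as little-endian, the first byte is least significant, giving 0xA1EE7386.

0xA1EE7386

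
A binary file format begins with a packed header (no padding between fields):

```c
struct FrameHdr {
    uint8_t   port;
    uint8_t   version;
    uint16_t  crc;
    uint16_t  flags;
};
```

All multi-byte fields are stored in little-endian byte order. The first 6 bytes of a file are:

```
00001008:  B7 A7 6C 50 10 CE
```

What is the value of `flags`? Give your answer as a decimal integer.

`flags` follows `port` (1 B), `version` (1 B), `crc` (2 B), so it starts at offset 1 + 1 + 2 = 4 and occupies 2 bytes.
Bytes at offsets 4..5: 10 CE.
Little-endian: lowest address holds the least-significant byte.
Reassemble most-significant byte first: CE 10 → 0xCE10.
0xCE10 = 52752.

52752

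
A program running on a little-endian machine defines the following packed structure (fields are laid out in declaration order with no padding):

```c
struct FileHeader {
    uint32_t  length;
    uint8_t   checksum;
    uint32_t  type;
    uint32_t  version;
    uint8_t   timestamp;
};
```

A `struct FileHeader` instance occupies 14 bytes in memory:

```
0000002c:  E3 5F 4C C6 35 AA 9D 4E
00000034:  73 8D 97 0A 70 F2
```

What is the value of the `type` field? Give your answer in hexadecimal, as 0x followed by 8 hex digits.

0x734E9DAA

`type` follows `length` (4 B), `checksum` (1 B), so it starts at offset 4 + 1 = 5 and occupies 4 bytes.
Bytes at offsets 5..8: AA 9D 4E 73.
Little-endian: lowest address holds the least-significant byte.
Reassemble most-significant byte first: 73 4E 9D AA → 0x734E9DAA.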